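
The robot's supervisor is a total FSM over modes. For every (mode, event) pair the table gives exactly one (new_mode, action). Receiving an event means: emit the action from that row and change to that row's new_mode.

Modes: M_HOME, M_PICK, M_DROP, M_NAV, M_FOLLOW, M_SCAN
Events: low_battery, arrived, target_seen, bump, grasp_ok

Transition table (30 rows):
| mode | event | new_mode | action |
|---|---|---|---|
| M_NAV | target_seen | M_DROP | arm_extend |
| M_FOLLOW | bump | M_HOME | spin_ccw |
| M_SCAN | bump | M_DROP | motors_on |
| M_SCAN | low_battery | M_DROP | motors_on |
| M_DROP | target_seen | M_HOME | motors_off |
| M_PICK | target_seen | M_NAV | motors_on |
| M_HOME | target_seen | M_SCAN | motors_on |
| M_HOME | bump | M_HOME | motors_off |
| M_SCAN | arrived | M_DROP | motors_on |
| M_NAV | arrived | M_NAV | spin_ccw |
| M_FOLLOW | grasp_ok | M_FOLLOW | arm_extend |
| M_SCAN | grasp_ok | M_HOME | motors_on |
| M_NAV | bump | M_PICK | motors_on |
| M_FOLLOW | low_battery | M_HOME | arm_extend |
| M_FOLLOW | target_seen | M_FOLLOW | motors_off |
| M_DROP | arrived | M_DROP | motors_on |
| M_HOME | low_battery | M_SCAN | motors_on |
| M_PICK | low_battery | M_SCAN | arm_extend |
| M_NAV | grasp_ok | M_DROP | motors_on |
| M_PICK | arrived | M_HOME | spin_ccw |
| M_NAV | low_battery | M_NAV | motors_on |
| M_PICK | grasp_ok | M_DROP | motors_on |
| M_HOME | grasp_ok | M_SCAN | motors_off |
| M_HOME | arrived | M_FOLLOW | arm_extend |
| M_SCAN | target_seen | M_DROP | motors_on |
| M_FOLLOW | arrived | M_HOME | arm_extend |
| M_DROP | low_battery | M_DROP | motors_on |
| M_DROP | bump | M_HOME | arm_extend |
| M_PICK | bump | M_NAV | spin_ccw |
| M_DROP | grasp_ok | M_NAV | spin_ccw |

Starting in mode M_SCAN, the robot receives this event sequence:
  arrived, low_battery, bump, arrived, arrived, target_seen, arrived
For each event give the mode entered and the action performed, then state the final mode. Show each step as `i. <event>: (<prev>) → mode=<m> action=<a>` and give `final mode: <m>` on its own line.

1. arrived: (M_SCAN) → mode=M_DROP action=motors_on
2. low_battery: (M_DROP) → mode=M_DROP action=motors_on
3. bump: (M_DROP) → mode=M_HOME action=arm_extend
4. arrived: (M_HOME) → mode=M_FOLLOW action=arm_extend
5. arrived: (M_FOLLOW) → mode=M_HOME action=arm_extend
6. target_seen: (M_HOME) → mode=M_SCAN action=motors_on
7. arrived: (M_SCAN) → mode=M_DROP action=motors_on

final mode: M_DROP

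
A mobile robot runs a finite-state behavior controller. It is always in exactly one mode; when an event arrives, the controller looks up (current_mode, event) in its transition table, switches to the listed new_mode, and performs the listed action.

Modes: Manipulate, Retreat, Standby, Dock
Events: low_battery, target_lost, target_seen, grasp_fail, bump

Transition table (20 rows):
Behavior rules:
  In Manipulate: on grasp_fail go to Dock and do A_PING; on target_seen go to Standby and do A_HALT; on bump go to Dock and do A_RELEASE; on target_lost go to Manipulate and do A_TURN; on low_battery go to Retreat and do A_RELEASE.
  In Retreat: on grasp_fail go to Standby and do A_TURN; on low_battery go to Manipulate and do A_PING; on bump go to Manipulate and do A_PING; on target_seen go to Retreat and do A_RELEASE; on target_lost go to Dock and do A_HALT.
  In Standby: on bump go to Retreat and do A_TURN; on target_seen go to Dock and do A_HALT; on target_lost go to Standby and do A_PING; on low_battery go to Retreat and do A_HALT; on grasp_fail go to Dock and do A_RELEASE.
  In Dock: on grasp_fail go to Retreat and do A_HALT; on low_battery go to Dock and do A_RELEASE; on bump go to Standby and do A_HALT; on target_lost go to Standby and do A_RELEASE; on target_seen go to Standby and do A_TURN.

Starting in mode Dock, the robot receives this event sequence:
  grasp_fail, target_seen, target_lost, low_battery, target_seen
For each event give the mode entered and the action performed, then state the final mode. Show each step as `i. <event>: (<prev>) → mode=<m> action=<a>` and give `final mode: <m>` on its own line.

final mode: Standby

1. grasp_fail: (Dock) → mode=Retreat action=A_HALT
2. target_seen: (Retreat) → mode=Retreat action=A_RELEASE
3. target_lost: (Retreat) → mode=Dock action=A_HALT
4. low_battery: (Dock) → mode=Dock action=A_RELEASE
5. target_seen: (Dock) → mode=Standby action=A_TURN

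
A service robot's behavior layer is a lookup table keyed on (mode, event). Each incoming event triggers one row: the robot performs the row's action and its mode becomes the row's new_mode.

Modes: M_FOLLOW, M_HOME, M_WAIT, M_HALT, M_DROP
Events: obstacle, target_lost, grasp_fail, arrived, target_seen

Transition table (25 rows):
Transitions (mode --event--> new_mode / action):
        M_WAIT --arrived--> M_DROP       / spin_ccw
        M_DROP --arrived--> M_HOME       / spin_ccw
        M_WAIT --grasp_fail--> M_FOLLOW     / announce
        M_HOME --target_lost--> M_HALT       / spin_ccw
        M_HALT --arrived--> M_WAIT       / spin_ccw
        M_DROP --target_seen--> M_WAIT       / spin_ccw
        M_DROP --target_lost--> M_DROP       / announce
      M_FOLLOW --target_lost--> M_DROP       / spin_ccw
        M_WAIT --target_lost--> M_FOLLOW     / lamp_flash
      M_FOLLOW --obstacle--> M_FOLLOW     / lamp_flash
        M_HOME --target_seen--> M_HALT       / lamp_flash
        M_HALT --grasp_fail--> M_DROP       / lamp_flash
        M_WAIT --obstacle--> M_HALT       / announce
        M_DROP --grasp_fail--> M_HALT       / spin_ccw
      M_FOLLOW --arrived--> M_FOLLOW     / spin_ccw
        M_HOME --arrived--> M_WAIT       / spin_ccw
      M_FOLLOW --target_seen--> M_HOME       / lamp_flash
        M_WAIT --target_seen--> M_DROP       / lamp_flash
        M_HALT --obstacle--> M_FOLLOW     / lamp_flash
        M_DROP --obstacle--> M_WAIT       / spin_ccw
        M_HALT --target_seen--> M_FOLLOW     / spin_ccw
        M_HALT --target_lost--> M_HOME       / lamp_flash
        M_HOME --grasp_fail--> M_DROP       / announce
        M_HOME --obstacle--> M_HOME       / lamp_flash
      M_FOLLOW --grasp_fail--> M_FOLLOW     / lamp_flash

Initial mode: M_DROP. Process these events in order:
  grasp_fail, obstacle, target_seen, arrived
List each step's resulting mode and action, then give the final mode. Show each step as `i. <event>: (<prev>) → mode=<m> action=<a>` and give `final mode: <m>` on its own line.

final mode: M_WAIT

1. grasp_fail: (M_DROP) → mode=M_HALT action=spin_ccw
2. obstacle: (M_HALT) → mode=M_FOLLOW action=lamp_flash
3. target_seen: (M_FOLLOW) → mode=M_HOME action=lamp_flash
4. arrived: (M_HOME) → mode=M_WAIT action=spin_ccw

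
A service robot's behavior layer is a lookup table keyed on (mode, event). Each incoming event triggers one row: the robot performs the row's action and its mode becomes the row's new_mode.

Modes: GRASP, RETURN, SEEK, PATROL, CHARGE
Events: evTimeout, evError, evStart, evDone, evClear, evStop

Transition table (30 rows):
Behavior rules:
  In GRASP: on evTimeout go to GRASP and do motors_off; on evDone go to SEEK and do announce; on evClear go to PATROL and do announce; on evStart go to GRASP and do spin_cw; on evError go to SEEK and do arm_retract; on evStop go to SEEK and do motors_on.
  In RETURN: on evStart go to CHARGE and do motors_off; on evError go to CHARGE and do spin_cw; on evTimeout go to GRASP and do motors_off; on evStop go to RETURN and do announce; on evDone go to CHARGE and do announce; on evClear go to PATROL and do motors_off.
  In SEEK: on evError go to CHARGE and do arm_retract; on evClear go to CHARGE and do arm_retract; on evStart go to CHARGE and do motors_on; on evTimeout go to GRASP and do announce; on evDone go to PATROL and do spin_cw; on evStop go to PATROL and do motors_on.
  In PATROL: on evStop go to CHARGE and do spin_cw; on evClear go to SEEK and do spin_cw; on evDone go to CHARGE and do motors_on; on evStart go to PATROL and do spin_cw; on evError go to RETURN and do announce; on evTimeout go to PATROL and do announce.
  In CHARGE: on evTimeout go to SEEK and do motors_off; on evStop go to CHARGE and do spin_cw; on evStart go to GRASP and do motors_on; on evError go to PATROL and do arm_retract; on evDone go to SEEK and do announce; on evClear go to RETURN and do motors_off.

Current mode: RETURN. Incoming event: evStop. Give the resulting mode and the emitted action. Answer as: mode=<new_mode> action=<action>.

current mode = RETURN; filter table to that mode:
  (RETURN, evStart) → (CHARGE, motors_off)
  (RETURN, evError) → (CHARGE, spin_cw)
  (RETURN, evTimeout) → (GRASP, motors_off)
  (RETURN, evStop) → (RETURN, announce)  ← event matches
  (RETURN, evDone) → (CHARGE, announce)
  (RETURN, evClear) → (PATROL, motors_off)
event = evStop selects (RETURN, announce)

mode=RETURN action=announce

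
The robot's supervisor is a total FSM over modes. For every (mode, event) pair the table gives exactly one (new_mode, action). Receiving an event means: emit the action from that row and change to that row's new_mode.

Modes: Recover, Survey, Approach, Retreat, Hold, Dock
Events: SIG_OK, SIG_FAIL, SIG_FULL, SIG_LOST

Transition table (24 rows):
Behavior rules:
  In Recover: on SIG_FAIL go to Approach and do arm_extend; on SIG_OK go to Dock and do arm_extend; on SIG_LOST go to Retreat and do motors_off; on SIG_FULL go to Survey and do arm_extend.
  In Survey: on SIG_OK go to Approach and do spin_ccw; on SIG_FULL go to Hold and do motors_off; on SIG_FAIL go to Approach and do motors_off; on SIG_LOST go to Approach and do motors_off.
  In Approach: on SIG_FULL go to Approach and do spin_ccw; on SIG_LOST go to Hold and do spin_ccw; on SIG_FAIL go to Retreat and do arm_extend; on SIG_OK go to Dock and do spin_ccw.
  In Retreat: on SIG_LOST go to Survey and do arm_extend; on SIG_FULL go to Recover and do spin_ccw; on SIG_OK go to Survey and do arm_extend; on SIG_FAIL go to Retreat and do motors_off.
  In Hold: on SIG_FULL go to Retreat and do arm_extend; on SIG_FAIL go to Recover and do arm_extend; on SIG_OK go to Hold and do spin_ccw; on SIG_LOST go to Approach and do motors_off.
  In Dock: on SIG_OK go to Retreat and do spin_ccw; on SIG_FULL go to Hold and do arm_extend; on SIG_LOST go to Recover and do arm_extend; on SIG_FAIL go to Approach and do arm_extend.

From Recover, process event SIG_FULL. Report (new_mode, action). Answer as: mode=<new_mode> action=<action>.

current mode = Recover; filter table to that mode:
  (Recover, SIG_FAIL) → (Approach, arm_extend)
  (Recover, SIG_OK) → (Dock, arm_extend)
  (Recover, SIG_LOST) → (Retreat, motors_off)
  (Recover, SIG_FULL) → (Survey, arm_extend)  ← event matches
event = SIG_FULL selects (Survey, arm_extend)

mode=Survey action=arm_extend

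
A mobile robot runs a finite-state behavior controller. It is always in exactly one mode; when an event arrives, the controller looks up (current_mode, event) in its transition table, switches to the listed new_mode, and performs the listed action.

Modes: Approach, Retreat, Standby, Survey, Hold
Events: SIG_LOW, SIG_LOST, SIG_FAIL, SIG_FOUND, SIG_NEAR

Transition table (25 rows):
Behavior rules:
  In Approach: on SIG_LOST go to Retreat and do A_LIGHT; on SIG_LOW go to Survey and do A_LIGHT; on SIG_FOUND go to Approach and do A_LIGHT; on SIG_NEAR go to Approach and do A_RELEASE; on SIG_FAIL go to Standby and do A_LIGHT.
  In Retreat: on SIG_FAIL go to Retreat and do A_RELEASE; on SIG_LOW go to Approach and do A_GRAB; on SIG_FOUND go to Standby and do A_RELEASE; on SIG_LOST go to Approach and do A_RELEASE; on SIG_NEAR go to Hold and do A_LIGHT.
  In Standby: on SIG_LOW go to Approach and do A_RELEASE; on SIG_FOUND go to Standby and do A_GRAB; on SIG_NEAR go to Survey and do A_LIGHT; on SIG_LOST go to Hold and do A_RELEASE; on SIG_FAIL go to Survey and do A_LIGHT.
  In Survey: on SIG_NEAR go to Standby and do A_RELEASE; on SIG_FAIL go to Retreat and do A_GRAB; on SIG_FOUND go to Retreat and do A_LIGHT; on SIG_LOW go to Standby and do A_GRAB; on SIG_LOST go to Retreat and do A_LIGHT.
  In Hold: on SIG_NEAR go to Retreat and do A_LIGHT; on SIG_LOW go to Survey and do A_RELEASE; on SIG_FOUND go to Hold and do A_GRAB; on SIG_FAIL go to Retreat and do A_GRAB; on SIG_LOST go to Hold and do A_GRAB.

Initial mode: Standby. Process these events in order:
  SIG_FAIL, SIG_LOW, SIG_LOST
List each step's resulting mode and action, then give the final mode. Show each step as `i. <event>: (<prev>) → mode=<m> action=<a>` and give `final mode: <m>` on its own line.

1. SIG_FAIL: (Standby) → mode=Survey action=A_LIGHT
2. SIG_LOW: (Survey) → mode=Standby action=A_GRAB
3. SIG_LOST: (Standby) → mode=Hold action=A_RELEASE

final mode: Hold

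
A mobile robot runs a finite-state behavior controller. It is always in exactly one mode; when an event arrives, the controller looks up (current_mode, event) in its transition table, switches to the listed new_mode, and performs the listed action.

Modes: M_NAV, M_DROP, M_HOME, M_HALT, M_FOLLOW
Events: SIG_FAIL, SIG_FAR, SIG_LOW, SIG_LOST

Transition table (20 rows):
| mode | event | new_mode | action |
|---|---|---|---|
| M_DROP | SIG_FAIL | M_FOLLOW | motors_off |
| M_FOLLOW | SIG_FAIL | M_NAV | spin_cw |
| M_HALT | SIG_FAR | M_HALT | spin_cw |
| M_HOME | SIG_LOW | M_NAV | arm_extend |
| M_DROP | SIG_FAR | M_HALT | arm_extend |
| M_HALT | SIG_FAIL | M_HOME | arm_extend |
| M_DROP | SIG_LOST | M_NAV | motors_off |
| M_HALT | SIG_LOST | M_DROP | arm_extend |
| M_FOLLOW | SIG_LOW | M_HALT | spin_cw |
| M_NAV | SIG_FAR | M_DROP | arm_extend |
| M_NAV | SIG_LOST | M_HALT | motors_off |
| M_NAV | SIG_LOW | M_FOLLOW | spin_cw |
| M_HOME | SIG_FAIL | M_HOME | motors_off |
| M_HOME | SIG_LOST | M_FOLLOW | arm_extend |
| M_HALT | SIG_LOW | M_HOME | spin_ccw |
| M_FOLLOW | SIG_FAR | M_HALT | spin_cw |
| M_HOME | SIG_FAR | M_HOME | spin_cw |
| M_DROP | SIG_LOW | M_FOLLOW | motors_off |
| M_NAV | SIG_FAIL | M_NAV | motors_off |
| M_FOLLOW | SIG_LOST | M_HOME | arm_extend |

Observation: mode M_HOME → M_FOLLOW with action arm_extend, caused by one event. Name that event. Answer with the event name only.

try SIG_FAIL: (M_HOME, SIG_FAIL) → (M_HOME, motors_off)
try SIG_FAR: (M_HOME, SIG_FAR) → (M_HOME, spin_cw)
try SIG_LOW: (M_HOME, SIG_LOW) → (M_NAV, arm_extend)
try SIG_LOST: (M_HOME, SIG_LOST) → (M_FOLLOW, arm_extend)  ← matches

SIG_LOST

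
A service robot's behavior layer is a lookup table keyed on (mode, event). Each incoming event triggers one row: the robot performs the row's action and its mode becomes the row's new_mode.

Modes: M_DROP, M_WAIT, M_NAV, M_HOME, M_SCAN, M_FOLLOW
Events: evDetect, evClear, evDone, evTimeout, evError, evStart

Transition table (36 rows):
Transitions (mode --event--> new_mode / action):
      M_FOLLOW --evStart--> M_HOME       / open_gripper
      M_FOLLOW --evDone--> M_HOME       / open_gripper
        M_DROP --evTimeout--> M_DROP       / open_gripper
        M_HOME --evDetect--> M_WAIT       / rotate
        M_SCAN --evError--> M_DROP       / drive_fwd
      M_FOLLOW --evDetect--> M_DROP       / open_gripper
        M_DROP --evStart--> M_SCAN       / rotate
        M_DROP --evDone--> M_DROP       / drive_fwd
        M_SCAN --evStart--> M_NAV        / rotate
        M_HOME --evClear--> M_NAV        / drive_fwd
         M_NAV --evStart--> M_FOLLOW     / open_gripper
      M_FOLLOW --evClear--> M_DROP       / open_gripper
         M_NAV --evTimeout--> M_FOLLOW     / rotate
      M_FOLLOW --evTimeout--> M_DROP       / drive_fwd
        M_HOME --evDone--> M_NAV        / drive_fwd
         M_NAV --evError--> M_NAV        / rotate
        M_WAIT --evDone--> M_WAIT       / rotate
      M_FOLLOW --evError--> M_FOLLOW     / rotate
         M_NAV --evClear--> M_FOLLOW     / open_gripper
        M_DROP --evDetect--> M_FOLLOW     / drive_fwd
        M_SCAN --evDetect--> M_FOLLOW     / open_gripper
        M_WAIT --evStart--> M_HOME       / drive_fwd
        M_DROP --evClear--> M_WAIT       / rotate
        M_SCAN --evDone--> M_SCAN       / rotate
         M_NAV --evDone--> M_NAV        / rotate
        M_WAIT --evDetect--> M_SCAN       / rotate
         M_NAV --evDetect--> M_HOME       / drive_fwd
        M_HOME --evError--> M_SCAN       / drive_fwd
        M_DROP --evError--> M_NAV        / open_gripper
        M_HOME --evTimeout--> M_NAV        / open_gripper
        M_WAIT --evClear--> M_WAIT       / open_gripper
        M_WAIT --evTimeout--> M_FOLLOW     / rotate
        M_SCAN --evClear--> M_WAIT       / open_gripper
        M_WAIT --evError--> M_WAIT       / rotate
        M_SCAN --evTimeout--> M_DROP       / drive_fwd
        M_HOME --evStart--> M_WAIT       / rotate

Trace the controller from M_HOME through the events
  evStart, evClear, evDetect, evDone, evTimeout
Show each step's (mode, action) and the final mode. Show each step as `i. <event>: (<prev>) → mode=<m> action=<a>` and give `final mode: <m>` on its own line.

1. evStart: (M_HOME) → mode=M_WAIT action=rotate
2. evClear: (M_WAIT) → mode=M_WAIT action=open_gripper
3. evDetect: (M_WAIT) → mode=M_SCAN action=rotate
4. evDone: (M_SCAN) → mode=M_SCAN action=rotate
5. evTimeout: (M_SCAN) → mode=M_DROP action=drive_fwd

final mode: M_DROP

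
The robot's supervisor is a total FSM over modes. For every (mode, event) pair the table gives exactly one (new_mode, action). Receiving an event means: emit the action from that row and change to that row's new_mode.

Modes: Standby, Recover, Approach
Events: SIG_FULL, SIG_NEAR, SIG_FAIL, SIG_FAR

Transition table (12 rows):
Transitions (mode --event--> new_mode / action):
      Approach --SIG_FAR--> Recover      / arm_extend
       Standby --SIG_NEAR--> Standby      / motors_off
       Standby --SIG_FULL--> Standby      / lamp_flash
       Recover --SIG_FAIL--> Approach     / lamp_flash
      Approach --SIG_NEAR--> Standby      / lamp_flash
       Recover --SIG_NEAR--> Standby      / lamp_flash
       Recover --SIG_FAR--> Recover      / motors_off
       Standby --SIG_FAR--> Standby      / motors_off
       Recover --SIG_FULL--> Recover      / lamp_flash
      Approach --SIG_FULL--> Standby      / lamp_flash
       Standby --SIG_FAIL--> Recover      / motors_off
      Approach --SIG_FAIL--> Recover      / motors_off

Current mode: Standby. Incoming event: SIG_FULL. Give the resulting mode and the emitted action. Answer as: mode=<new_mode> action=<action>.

mode=Standby action=lamp_flash

current mode = Standby; filter table to that mode:
  (Standby, SIG_NEAR) → (Standby, motors_off)
  (Standby, SIG_FULL) → (Standby, lamp_flash)  ← event matches
  (Standby, SIG_FAR) → (Standby, motors_off)
  (Standby, SIG_FAIL) → (Recover, motors_off)
event = SIG_FULL selects (Standby, lamp_flash)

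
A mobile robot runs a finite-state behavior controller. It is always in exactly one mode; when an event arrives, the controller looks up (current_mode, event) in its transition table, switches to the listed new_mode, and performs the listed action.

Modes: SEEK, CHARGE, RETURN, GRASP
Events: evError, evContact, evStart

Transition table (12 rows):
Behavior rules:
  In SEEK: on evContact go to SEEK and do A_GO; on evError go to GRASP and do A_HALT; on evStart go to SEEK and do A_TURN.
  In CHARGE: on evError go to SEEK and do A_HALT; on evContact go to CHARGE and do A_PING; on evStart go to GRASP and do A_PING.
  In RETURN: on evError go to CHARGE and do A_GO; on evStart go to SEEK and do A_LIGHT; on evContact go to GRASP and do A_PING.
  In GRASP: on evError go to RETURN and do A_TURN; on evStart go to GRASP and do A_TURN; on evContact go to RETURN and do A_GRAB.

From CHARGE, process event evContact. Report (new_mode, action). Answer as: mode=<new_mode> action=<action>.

current mode = CHARGE; filter table to that mode:
  (CHARGE, evError) → (SEEK, A_HALT)
  (CHARGE, evContact) → (CHARGE, A_PING)  ← event matches
  (CHARGE, evStart) → (GRASP, A_PING)
event = evContact selects (CHARGE, A_PING)

mode=CHARGE action=A_PING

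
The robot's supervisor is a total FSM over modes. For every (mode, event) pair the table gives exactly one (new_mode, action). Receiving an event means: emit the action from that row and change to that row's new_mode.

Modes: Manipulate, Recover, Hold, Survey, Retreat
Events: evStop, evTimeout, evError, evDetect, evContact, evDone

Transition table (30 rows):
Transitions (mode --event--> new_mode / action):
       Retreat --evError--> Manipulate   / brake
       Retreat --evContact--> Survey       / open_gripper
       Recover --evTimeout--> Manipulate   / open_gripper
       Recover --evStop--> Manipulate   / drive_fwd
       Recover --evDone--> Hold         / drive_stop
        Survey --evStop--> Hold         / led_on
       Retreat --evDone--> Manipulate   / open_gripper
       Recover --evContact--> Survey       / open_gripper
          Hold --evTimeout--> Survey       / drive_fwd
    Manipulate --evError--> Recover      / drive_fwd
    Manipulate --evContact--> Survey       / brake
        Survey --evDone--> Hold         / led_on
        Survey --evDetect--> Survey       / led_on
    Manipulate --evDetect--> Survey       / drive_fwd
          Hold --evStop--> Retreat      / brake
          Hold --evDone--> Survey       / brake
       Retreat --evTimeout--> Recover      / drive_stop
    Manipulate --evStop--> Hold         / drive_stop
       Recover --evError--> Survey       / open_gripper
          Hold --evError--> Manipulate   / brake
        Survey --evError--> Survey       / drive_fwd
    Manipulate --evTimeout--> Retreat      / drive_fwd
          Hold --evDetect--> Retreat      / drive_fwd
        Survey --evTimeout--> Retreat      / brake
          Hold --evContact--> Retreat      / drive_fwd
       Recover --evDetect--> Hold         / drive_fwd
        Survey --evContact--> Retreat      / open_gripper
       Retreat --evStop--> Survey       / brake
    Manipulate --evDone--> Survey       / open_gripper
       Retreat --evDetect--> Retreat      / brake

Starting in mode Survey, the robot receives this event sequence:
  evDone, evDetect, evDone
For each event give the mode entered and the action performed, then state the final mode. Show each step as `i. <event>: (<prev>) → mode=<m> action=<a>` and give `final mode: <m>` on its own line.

final mode: Manipulate

1. evDone: (Survey) → mode=Hold action=led_on
2. evDetect: (Hold) → mode=Retreat action=drive_fwd
3. evDone: (Retreat) → mode=Manipulate action=open_gripper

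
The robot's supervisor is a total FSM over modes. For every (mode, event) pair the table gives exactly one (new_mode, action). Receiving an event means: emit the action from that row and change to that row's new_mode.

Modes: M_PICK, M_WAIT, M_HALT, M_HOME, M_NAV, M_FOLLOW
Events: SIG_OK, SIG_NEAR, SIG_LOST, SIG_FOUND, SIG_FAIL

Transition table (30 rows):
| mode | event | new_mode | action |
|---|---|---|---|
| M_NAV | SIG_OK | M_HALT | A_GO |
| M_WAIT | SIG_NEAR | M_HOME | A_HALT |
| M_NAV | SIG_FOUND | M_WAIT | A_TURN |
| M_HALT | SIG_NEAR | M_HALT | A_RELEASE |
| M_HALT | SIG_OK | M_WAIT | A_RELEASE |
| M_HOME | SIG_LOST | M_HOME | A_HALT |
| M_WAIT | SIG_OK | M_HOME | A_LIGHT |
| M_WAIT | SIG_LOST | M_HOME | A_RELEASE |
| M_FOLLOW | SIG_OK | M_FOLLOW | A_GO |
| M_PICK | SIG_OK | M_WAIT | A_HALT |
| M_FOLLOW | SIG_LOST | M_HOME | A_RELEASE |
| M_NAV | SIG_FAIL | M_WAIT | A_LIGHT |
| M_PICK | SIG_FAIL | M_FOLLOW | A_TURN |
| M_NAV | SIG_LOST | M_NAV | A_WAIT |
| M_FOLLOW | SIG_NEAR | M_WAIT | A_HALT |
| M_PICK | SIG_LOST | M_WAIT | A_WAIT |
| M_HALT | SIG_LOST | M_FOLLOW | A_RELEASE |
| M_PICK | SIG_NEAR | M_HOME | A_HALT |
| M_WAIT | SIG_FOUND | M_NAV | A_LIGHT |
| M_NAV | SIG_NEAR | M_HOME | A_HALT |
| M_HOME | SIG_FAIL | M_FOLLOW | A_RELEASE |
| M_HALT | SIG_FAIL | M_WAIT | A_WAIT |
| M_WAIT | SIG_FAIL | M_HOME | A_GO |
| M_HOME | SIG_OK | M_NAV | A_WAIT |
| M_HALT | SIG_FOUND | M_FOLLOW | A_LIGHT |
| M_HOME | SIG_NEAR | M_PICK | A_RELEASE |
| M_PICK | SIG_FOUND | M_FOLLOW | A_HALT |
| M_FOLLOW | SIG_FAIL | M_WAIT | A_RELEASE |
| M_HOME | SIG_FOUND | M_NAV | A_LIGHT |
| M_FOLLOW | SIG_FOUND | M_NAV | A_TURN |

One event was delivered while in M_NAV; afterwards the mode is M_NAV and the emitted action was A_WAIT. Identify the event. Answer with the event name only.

SIG_LOST

try SIG_OK: (M_NAV, SIG_OK) → (M_HALT, A_GO)
try SIG_NEAR: (M_NAV, SIG_NEAR) → (M_HOME, A_HALT)
try SIG_LOST: (M_NAV, SIG_LOST) → (M_NAV, A_WAIT)  ← matches
try SIG_FOUND: (M_NAV, SIG_FOUND) → (M_WAIT, A_TURN)
try SIG_FAIL: (M_NAV, SIG_FAIL) → (M_WAIT, A_LIGHT)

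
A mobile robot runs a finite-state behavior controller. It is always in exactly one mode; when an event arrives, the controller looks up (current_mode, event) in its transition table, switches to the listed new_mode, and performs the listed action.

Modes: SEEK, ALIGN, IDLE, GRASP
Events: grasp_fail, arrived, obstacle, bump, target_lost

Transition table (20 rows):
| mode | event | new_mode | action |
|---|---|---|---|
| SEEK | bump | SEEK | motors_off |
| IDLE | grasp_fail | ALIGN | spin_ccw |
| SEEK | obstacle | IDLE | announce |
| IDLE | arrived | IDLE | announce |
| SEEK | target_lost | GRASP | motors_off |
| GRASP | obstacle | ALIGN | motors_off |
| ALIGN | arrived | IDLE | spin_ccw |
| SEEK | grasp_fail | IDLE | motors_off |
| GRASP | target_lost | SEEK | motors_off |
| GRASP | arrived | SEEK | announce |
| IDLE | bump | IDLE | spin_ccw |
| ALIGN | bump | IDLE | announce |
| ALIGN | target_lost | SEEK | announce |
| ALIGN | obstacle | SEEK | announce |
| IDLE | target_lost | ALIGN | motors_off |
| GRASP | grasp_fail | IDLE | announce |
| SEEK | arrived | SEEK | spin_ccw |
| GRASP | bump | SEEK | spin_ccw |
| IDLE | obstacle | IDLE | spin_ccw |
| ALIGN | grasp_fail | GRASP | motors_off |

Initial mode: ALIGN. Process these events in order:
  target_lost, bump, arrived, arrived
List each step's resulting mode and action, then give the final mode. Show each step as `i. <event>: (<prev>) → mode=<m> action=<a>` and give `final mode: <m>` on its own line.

1. target_lost: (ALIGN) → mode=SEEK action=announce
2. bump: (SEEK) → mode=SEEK action=motors_off
3. arrived: (SEEK) → mode=SEEK action=spin_ccw
4. arrived: (SEEK) → mode=SEEK action=spin_ccw

final mode: SEEK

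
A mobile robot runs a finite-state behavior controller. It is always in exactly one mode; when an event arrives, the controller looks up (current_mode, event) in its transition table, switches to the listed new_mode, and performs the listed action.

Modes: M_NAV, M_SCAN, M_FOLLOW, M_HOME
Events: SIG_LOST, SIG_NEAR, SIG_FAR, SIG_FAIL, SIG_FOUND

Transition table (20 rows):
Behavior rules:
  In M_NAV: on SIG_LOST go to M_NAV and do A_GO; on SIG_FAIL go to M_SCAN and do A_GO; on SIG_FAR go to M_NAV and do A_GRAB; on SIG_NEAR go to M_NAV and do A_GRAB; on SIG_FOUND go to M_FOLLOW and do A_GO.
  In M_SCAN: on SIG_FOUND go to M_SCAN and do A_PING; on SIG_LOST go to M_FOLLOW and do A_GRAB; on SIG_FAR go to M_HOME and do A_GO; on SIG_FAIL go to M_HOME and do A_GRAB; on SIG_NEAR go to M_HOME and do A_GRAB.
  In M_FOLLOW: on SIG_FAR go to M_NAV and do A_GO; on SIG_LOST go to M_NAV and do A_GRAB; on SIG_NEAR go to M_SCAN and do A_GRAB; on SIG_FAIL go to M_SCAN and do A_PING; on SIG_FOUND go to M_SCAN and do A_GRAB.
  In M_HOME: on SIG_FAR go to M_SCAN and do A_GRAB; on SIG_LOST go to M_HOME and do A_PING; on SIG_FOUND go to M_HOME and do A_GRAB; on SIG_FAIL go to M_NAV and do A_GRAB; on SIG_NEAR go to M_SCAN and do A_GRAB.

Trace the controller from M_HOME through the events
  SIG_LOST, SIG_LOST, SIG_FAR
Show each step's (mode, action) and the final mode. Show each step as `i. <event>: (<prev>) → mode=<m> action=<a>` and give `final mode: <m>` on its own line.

1. SIG_LOST: (M_HOME) → mode=M_HOME action=A_PING
2. SIG_LOST: (M_HOME) → mode=M_HOME action=A_PING
3. SIG_FAR: (M_HOME) → mode=M_SCAN action=A_GRAB

final mode: M_SCAN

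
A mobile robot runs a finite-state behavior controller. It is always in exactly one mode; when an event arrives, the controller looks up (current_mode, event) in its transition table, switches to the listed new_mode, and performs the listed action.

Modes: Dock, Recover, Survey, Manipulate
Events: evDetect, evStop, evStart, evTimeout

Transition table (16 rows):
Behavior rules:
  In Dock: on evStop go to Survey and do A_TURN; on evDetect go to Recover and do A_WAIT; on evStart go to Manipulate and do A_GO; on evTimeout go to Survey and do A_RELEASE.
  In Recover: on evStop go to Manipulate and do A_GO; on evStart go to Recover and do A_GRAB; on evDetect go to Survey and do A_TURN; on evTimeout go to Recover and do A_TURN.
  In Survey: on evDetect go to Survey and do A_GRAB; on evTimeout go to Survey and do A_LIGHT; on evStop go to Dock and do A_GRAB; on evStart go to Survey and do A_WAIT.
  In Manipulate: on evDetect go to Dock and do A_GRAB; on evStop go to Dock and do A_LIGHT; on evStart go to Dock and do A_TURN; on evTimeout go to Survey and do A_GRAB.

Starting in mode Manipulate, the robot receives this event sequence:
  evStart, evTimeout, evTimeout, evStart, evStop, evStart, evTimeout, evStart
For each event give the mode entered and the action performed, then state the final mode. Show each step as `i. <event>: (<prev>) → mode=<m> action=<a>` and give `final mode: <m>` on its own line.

1. evStart: (Manipulate) → mode=Dock action=A_TURN
2. evTimeout: (Dock) → mode=Survey action=A_RELEASE
3. evTimeout: (Survey) → mode=Survey action=A_LIGHT
4. evStart: (Survey) → mode=Survey action=A_WAIT
5. evStop: (Survey) → mode=Dock action=A_GRAB
6. evStart: (Dock) → mode=Manipulate action=A_GO
7. evTimeout: (Manipulate) → mode=Survey action=A_GRAB
8. evStart: (Survey) → mode=Survey action=A_WAIT

final mode: Survey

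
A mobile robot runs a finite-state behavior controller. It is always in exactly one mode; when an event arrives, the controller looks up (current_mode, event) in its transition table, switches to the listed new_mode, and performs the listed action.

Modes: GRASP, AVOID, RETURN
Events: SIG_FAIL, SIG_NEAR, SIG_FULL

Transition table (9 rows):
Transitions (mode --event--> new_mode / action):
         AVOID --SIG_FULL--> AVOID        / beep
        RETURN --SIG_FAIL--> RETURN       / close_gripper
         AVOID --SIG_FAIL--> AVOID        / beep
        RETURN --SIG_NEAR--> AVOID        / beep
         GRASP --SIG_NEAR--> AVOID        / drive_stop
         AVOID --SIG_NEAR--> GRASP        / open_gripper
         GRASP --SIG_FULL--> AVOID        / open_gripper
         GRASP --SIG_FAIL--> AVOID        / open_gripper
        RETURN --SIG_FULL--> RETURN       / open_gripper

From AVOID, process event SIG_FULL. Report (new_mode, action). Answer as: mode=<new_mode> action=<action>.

current mode = AVOID; filter table to that mode:
  (AVOID, SIG_FULL) → (AVOID, beep)  ← event matches
  (AVOID, SIG_FAIL) → (AVOID, beep)
  (AVOID, SIG_NEAR) → (GRASP, open_gripper)
event = SIG_FULL selects (AVOID, beep)

mode=AVOID action=beep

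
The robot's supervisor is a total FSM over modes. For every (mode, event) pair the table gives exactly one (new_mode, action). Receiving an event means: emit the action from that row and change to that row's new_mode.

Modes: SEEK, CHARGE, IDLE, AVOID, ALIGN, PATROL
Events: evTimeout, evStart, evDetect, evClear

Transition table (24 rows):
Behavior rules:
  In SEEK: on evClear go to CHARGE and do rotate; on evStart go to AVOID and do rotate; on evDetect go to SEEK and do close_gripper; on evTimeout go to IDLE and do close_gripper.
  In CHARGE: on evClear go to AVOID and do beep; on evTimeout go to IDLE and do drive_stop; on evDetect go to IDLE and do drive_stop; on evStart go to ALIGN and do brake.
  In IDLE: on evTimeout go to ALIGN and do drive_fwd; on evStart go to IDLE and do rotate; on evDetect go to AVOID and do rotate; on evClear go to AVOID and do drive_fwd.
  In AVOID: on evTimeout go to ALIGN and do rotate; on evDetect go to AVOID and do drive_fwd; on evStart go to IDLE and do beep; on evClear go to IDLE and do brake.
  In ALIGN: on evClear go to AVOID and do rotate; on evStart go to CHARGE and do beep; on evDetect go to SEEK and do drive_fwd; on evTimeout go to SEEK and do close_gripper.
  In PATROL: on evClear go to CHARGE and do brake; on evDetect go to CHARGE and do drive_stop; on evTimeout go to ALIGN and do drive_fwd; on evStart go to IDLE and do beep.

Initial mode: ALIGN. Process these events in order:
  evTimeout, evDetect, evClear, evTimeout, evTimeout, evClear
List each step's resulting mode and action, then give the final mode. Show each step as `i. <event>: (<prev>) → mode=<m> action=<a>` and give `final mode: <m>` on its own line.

1. evTimeout: (ALIGN) → mode=SEEK action=close_gripper
2. evDetect: (SEEK) → mode=SEEK action=close_gripper
3. evClear: (SEEK) → mode=CHARGE action=rotate
4. evTimeout: (CHARGE) → mode=IDLE action=drive_stop
5. evTimeout: (IDLE) → mode=ALIGN action=drive_fwd
6. evClear: (ALIGN) → mode=AVOID action=rotate

final mode: AVOID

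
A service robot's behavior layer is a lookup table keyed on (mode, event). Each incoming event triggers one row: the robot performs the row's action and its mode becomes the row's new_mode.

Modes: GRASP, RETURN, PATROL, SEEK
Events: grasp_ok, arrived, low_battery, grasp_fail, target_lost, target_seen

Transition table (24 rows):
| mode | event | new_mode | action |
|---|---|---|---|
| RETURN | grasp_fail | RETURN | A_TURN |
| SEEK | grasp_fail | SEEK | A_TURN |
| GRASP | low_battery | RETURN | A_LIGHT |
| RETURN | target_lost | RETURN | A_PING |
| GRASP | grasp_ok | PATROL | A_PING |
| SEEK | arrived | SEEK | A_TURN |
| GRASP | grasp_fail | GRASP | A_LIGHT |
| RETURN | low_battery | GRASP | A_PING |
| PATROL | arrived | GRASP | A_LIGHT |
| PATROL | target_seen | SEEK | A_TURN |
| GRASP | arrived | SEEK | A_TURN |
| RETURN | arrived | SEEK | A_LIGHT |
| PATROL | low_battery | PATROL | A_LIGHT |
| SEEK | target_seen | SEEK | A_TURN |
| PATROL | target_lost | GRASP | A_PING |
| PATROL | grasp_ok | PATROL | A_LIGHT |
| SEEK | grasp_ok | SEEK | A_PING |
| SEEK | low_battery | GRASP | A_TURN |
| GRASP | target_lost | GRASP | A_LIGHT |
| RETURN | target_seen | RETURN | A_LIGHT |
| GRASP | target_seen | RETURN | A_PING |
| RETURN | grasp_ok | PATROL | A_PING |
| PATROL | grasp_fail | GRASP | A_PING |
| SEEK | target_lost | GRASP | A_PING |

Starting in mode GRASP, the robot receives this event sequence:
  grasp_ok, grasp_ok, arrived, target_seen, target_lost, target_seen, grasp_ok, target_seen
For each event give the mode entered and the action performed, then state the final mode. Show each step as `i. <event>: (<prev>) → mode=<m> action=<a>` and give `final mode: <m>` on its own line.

1. grasp_ok: (GRASP) → mode=PATROL action=A_PING
2. grasp_ok: (PATROL) → mode=PATROL action=A_LIGHT
3. arrived: (PATROL) → mode=GRASP action=A_LIGHT
4. target_seen: (GRASP) → mode=RETURN action=A_PING
5. target_lost: (RETURN) → mode=RETURN action=A_PING
6. target_seen: (RETURN) → mode=RETURN action=A_LIGHT
7. grasp_ok: (RETURN) → mode=PATROL action=A_PING
8. target_seen: (PATROL) → mode=SEEK action=A_TURN

final mode: SEEK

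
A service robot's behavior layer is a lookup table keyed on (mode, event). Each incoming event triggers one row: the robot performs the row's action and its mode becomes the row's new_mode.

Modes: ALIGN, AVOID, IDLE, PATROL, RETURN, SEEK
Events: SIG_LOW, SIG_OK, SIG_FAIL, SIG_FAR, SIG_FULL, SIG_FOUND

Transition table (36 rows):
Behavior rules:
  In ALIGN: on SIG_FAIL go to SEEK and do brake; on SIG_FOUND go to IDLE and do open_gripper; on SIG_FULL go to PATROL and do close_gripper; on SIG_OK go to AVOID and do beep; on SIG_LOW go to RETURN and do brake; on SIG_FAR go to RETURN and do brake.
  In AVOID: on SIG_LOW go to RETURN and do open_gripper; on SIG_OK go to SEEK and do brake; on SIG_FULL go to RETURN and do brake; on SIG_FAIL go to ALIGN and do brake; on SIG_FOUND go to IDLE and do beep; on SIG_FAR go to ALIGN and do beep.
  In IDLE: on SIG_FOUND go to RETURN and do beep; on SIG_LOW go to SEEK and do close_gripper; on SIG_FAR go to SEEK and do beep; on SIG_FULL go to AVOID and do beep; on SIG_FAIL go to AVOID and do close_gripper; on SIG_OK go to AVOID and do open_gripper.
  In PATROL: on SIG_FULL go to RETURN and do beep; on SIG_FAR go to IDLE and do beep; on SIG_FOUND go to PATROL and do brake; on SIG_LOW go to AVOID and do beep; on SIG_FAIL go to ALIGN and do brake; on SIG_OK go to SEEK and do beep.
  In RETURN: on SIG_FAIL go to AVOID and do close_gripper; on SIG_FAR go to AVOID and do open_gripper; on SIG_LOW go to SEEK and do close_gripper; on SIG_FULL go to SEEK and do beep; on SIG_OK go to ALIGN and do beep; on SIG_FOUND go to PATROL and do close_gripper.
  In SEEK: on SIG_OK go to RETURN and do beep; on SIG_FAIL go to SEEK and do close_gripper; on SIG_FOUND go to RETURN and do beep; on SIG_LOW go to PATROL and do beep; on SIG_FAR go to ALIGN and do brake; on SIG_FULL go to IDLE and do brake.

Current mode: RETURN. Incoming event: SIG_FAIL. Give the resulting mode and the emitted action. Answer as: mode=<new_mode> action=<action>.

current mode = RETURN; filter table to that mode:
  (RETURN, SIG_FAIL) → (AVOID, close_gripper)  ← event matches
  (RETURN, SIG_FAR) → (AVOID, open_gripper)
  (RETURN, SIG_LOW) → (SEEK, close_gripper)
  (RETURN, SIG_FULL) → (SEEK, beep)
  (RETURN, SIG_OK) → (ALIGN, beep)
  (RETURN, SIG_FOUND) → (PATROL, close_gripper)
event = SIG_FAIL selects (AVOID, close_gripper)

mode=AVOID action=close_gripper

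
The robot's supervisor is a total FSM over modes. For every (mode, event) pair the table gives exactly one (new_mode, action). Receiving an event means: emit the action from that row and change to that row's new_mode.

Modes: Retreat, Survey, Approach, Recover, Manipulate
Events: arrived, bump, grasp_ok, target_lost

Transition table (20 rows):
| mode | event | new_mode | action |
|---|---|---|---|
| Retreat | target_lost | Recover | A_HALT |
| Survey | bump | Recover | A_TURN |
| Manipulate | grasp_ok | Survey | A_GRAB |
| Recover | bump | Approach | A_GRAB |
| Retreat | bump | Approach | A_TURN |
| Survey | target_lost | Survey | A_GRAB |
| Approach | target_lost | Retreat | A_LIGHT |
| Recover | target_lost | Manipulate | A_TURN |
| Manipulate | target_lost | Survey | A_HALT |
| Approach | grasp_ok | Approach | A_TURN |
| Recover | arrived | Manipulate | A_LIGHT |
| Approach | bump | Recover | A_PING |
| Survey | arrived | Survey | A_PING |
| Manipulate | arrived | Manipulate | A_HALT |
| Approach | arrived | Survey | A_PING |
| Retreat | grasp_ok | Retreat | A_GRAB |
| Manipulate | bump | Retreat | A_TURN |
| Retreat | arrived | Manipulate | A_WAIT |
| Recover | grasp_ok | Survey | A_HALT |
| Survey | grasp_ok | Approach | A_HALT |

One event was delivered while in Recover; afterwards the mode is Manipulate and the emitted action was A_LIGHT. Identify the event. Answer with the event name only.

arrived

try arrived: (Recover, arrived) → (Manipulate, A_LIGHT)  ← matches
try bump: (Recover, bump) → (Approach, A_GRAB)
try grasp_ok: (Recover, grasp_ok) → (Survey, A_HALT)
try target_lost: (Recover, target_lost) → (Manipulate, A_TURN)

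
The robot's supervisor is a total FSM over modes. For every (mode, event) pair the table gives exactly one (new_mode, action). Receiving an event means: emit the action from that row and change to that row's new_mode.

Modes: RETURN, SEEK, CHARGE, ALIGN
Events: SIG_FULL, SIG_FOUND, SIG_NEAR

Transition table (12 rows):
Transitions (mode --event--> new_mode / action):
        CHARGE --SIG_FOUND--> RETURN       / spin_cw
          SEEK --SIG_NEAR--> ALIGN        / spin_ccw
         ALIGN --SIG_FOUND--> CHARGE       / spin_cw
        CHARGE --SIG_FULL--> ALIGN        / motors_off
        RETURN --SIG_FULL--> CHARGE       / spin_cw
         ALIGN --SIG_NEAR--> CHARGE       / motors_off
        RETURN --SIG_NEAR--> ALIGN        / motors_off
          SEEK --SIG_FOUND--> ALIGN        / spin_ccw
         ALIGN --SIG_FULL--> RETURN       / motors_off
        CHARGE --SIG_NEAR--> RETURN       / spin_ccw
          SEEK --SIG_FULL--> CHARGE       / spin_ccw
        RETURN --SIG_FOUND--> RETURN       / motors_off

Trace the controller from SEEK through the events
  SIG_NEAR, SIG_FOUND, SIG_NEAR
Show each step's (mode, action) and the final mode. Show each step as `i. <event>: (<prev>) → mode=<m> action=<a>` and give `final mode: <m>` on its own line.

1. SIG_NEAR: (SEEK) → mode=ALIGN action=spin_ccw
2. SIG_FOUND: (ALIGN) → mode=CHARGE action=spin_cw
3. SIG_NEAR: (CHARGE) → mode=RETURN action=spin_ccw

final mode: RETURN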